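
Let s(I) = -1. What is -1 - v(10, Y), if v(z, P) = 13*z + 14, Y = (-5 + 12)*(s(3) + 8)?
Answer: -145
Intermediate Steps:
Y = 49 (Y = (-5 + 12)*(-1 + 8) = 7*7 = 49)
v(z, P) = 14 + 13*z
-1 - v(10, Y) = -1 - (14 + 13*10) = -1 - (14 + 130) = -1 - 1*144 = -1 - 144 = -145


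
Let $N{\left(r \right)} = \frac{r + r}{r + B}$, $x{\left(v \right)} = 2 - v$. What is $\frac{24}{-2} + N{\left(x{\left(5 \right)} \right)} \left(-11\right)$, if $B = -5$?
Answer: $- \frac{81}{4} \approx -20.25$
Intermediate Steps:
$N{\left(r \right)} = \frac{2 r}{-5 + r}$ ($N{\left(r \right)} = \frac{r + r}{r - 5} = \frac{2 r}{-5 + r}$)
$\frac{24}{-2} + N{\left(x{\left(5 \right)} \right)} \left(-11\right) = \frac{24}{-2} + \frac{2 \left(2 - 5\right)}{-5 + \left(2 - 5\right)} \left(-11\right) = 24 \left(- \frac{1}{2}\right) + \frac{2 \left(2 - 5\right)}{-5 + \left(2 - 5\right)} \left(-11\right) = -12 + 2 \left(-3\right) \frac{1}{-5 - 3} \left(-11\right) = -12 + 2 \left(-3\right) \frac{1}{-8} \left(-11\right) = -12 + 2 \left(-3\right) \left(- \frac{1}{8}\right) \left(-11\right) = -12 + \frac{3}{4} \left(-11\right) = -12 - \frac{33}{4} = - \frac{81}{4}$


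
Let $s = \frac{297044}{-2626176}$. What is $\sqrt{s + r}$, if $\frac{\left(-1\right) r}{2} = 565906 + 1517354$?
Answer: $\frac{i \sqrt{112248662155339794}}{164136} \approx 2041.2 i$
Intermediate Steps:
$s = - \frac{74261}{656544}$ ($s = 297044 \left(- \frac{1}{2626176}\right) = - \frac{74261}{656544} \approx -0.11311$)
$r = -4166520$ ($r = - 2 \left(565906 + 1517354\right) = \left(-2\right) 2083260 = -4166520$)
$\sqrt{s + r} = \sqrt{- \frac{74261}{656544} - 4166520} = \sqrt{- \frac{2735503781141}{656544}} = \frac{i \sqrt{112248662155339794}}{164136}$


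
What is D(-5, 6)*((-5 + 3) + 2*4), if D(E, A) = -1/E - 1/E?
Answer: 12/5 ≈ 2.4000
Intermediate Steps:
D(E, A) = -2/E
D(-5, 6)*((-5 + 3) + 2*4) = (-2/(-5))*((-5 + 3) + 2*4) = (-2*(-1/5))*(-2 + 8) = (2/5)*6 = 12/5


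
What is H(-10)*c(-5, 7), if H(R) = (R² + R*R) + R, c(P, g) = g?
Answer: 1330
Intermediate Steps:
H(R) = R + 2*R² (H(R) = (R² + R²) + R = 2*R² + R = R + 2*R²)
H(-10)*c(-5, 7) = -10*(1 + 2*(-10))*7 = -10*(1 - 20)*7 = -10*(-19)*7 = 190*7 = 1330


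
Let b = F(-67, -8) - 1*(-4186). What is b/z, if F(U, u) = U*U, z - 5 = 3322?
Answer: 8675/3327 ≈ 2.6075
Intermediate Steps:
z = 3327 (z = 5 + 3322 = 3327)
F(U, u) = U**2
b = 8675 (b = (-67)**2 - 1*(-4186) = 4489 + 4186 = 8675)
b/z = 8675/3327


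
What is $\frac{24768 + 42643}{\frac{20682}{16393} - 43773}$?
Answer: $- \frac{1105068523}{717550107} \approx -1.5401$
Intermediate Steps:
$\frac{24768 + 42643}{\frac{20682}{16393} - 43773} = \frac{67411}{20682 \cdot \frac{1}{16393} - 43773} = \frac{67411}{\frac{20682}{16393} - 43773} = \frac{67411}{- \frac{717550107}{16393}} = 67411 \left(- \frac{16393}{717550107}\right) = - \frac{1105068523}{717550107}$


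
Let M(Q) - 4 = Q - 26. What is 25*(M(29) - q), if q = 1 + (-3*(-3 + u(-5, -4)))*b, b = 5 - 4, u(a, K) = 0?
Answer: -75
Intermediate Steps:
M(Q) = -22 + Q (M(Q) = 4 + (Q - 26) = 4 + (-26 + Q) = -22 + Q)
b = 1
q = 10 (q = 1 - 3*(-3 + 0)*1 = 1 - 3*(-3)*1 = 1 + 9*1 = 1 + 9 = 10)
25*(M(29) - q) = 25*((-22 + 29) - 1*10) = 25*(7 - 10) = 25*(-3) = -75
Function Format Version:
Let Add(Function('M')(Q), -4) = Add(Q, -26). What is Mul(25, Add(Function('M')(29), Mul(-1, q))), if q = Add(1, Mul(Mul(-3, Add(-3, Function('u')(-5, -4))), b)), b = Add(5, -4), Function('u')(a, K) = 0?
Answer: -75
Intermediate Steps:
Function('M')(Q) = Add(-22, Q) (Function('M')(Q) = Add(4, Add(Q, -26)) = Add(4, Add(-26, Q)) = Add(-22, Q))
b = 1
q = 10 (q = Add(1, Mul(Mul(-3, Add(-3, 0)), 1)) = Add(1, Mul(Mul(-3, -3), 1)) = Add(1, Mul(9, 1)) = Add(1, 9) = 10)
Mul(25, Add(Function('M')(29), Mul(-1, q))) = Mul(25, Add(Add(-22, 29), Mul(-1, 10))) = Mul(25, Add(7, -10)) = Mul(25, -3) = -75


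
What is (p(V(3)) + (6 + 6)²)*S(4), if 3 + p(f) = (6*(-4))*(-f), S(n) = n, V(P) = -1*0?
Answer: 564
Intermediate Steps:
V(P) = 0
p(f) = -3 + 24*f (p(f) = -3 + (6*(-4))*(-f) = -3 - (-24)*f = -3 + 24*f)
(p(V(3)) + (6 + 6)²)*S(4) = ((-3 + 24*0) + (6 + 6)²)*4 = ((-3 + 0) + 12²)*4 = (-3 + 144)*4 = 141*4 = 564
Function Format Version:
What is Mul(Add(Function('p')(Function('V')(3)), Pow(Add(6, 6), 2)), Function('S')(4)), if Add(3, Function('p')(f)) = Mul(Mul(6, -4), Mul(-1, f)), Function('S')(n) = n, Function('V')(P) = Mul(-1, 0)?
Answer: 564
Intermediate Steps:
Function('V')(P) = 0
Function('p')(f) = Add(-3, Mul(24, f)) (Function('p')(f) = Add(-3, Mul(Mul(6, -4), Mul(-1, f))) = Add(-3, Mul(-24, Mul(-1, f))) = Add(-3, Mul(24, f)))
Mul(Add(Function('p')(Function('V')(3)), Pow(Add(6, 6), 2)), Function('S')(4)) = Mul(Add(Add(-3, Mul(24, 0)), Pow(Add(6, 6), 2)), 4) = Mul(Add(Add(-3, 0), Pow(12, 2)), 4) = Mul(Add(-3, 144), 4) = Mul(141, 4) = 564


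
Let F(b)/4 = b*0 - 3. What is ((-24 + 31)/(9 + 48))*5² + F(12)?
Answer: -509/57 ≈ -8.9298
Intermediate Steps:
F(b) = -12 (F(b) = 4*(b*0 - 3) = 4*(0 - 3) = 4*(-3) = -12)
((-24 + 31)/(9 + 48))*5² + F(12) = ((-24 + 31)/(9 + 48))*5² - 12 = (7/57)*25 - 12 = 175/57 - 12 = -509/57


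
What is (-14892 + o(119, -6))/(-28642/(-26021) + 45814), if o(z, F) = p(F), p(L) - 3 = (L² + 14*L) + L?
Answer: -129610601/397384912 ≈ -0.32616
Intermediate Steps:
p(L) = 3 + L² + 15*L (p(L) = 3 + ((L² + 14*L) + L) = 3 + (L² + 15*L) = 3 + L² + 15*L)
o(z, F) = 3 + F² + 15*F
(-14892 + o(119, -6))/(-28642/(-26021) + 45814) = (-14892 + (3 + (-6)² + 15*(-6)))/(-28642/(-26021) + 45814) = (-14892 + (3 + 36 - 90))/(-28642*(-1/26021) + 45814) = (-14892 - 51)/(28642/26021 + 45814) = -14943/1192154736/26021 = -14943*26021/1192154736 = -129610601/397384912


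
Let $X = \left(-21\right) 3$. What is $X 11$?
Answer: $-693$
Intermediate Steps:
$X = -63$
$X 11 = \left(-63\right) 11 = -693$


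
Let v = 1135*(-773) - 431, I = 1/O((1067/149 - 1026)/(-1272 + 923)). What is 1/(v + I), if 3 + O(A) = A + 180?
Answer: -9355984/8212551719423 ≈ -1.1392e-6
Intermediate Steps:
O(A) = 177 + A (O(A) = -3 + (A + 180) = -3 + (180 + A) = 177 + A)
I = 52001/9355984 (I = 1/(177 + (1067/149 - 1026)/(-1272 + 923)) = 1/(177 + (1067*(1/149) - 1026)/(-349)) = 1/(177 + (1067/149 - 1026)*(-1/349)) = 1/(177 - 151807/149*(-1/349)) = 1/(177 + 151807/52001) = 1/(9355984/52001) = 52001/9355984 ≈ 0.0055580)
v = -877786 (v = -877355 - 431 = -877786)
1/(v + I) = 1/(-877786 + 52001/9355984) = 1/(-8212551719423/9355984) = -9355984/8212551719423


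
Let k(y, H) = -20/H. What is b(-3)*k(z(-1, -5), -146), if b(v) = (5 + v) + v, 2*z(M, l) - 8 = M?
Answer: -10/73 ≈ -0.13699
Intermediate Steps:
z(M, l) = 4 + M/2
b(v) = 5 + 2*v
b(-3)*k(z(-1, -5), -146) = (5 + 2*(-3))*(-20/(-146)) = (5 - 6)*(-20*(-1/146)) = -1*10/73 = -10/73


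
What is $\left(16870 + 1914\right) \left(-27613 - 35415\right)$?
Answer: $-1183917952$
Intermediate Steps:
$\left(16870 + 1914\right) \left(-27613 - 35415\right) = 18784 \left(-63028\right) = -1183917952$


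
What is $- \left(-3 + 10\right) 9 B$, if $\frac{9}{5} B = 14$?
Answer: $-490$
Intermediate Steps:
$B = \frac{70}{9}$ ($B = \frac{5}{9} \cdot 14 = \frac{70}{9} \approx 7.7778$)
$- \left(-3 + 10\right) 9 B = - \frac{\left(-3 + 10\right) 9 \cdot 70}{9} = - \frac{7 \cdot 9 \cdot 70}{9} = - \frac{63 \cdot 70}{9} = \left(-1\right) 490 = -490$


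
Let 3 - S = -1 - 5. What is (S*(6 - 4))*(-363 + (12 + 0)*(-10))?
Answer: -8694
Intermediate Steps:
S = 9 (S = 3 - (-1 - 5) = 3 - 1*(-6) = 3 + 6 = 9)
(S*(6 - 4))*(-363 + (12 + 0)*(-10)) = (9*(6 - 4))*(-363 + (12 + 0)*(-10)) = (9*2)*(-363 + 12*(-10)) = 18*(-363 - 120) = 18*(-483) = -8694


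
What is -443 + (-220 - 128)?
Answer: -791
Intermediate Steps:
-443 + (-220 - 128) = -443 - 348 = -791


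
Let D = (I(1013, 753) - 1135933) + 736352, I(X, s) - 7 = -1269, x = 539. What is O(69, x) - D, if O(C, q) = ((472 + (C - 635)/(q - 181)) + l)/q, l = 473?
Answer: 3515809305/8771 ≈ 4.0085e+5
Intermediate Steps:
I(X, s) = -1262 (I(X, s) = 7 - 1269 = -1262)
D = -400843 (D = (-1262 - 1135933) + 736352 = -1137195 + 736352 = -400843)
O(C, q) = (945 + (-635 + C)/(-181 + q))/q (O(C, q) = ((472 + (C - 635)/(q - 181)) + 473)/q = ((472 + (-635 + C)/(-181 + q)) + 473)/q = (945 + (-635 + C)/(-181 + q))/q)
O(69, x) - D = (-171680 + 69 + 945*539)/(539*(-181 + 539)) - 1*(-400843) = (1/539)*(-171680 + 69 + 509355)/358 + 400843 = (1/539)*(1/358)*337744 + 400843 = 15352/8771 + 400843 = 3515809305/8771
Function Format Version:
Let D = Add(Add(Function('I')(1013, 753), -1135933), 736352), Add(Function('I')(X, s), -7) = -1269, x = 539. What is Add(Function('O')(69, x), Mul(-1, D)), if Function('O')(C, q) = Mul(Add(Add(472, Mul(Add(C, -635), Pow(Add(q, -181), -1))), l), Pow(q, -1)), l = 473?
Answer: Rational(3515809305, 8771) ≈ 4.0085e+5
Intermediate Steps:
Function('I')(X, s) = -1262 (Function('I')(X, s) = Add(7, -1269) = -1262)
D = -400843 (D = Add(Add(-1262, -1135933), 736352) = Add(-1137195, 736352) = -400843)
Function('O')(C, q) = Mul(Pow(q, -1), Add(945, Mul(Pow(Add(-181, q), -1), Add(-635, C)))) (Function('O')(C, q) = Mul(Add(Add(472, Mul(Add(C, -635), Pow(Add(q, -181), -1))), 473), Pow(q, -1)) = Mul(Add(Add(472, Mul(Add(-635, C), Pow(Add(-181, q), -1))), 473), Pow(q, -1)) = Mul(Add(Add(472, Mul(Pow(Add(-181, q), -1), Add(-635, C))), 473), Pow(q, -1)) = Mul(Add(945, Mul(Pow(Add(-181, q), -1), Add(-635, C))), Pow(q, -1)) = Mul(Pow(q, -1), Add(945, Mul(Pow(Add(-181, q), -1), Add(-635, C)))))
Add(Function('O')(69, x), Mul(-1, D)) = Add(Mul(Pow(539, -1), Pow(Add(-181, 539), -1), Add(-171680, 69, Mul(945, 539))), Mul(-1, -400843)) = Add(Mul(Rational(1, 539), Pow(358, -1), Add(-171680, 69, 509355)), 400843) = Add(Mul(Rational(1, 539), Rational(1, 358), 337744), 400843) = Add(Rational(15352, 8771), 400843) = Rational(3515809305, 8771)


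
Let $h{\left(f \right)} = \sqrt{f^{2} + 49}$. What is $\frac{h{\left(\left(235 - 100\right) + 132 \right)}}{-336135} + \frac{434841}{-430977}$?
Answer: $- \frac{144947}{143659} - \frac{\sqrt{71338}}{336135} \approx -1.0098$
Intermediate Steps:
$h{\left(f \right)} = \sqrt{49 + f^{2}}$
$\frac{h{\left(\left(235 - 100\right) + 132 \right)}}{-336135} + \frac{434841}{-430977} = \frac{\sqrt{49 + \left(\left(235 - 100\right) + 132\right)^{2}}}{-336135} + \frac{434841}{-430977} = \sqrt{49 + \left(135 + 132\right)^{2}} \left(- \frac{1}{336135}\right) + 434841 \left(- \frac{1}{430977}\right) = \sqrt{49 + 267^{2}} \left(- \frac{1}{336135}\right) - \frac{144947}{143659} = \sqrt{49 + 71289} \left(- \frac{1}{336135}\right) - \frac{144947}{143659} = \sqrt{71338} \left(- \frac{1}{336135}\right) - \frac{144947}{143659} = - \frac{\sqrt{71338}}{336135} - \frac{144947}{143659} = - \frac{144947}{143659} - \frac{\sqrt{71338}}{336135}$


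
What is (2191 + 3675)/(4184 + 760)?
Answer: 2933/2472 ≈ 1.1865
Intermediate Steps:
(2191 + 3675)/(4184 + 760) = 5866/4944 = 5866*(1/4944) = 2933/2472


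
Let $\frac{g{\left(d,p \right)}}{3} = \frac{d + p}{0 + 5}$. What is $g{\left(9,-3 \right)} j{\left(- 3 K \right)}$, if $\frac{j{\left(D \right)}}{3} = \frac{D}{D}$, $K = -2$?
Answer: $\frac{54}{5} \approx 10.8$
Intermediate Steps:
$g{\left(d,p \right)} = \frac{3 d}{5} + \frac{3 p}{5}$ ($g{\left(d,p \right)} = 3 \frac{d + p}{0 + 5} = 3 \frac{d + p}{5} = 3 \left(d + p\right) \frac{1}{5} = 3 \left(\frac{d}{5} + \frac{p}{5}\right) = \frac{3 d}{5} + \frac{3 p}{5}$)
$j{\left(D \right)} = 3$ ($j{\left(D \right)} = 3 \frac{D}{D} = 3 \cdot 1 = 3$)
$g{\left(9,-3 \right)} j{\left(- 3 K \right)} = \left(\frac{3}{5} \cdot 9 + \frac{3}{5} \left(-3\right)\right) 3 = \left(\frac{27}{5} - \frac{9}{5}\right) 3 = \frac{18}{5} \cdot 3 = \frac{54}{5}$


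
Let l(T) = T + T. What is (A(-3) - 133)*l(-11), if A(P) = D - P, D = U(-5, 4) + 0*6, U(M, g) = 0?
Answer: 2860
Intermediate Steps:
l(T) = 2*T
D = 0 (D = 0 + 0*6 = 0 + 0 = 0)
A(P) = -P (A(P) = 0 - P = -P)
(A(-3) - 133)*l(-11) = (-1*(-3) - 133)*(2*(-11)) = (3 - 133)*(-22) = -130*(-22) = 2860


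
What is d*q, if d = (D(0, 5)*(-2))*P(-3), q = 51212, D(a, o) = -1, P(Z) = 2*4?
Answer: 819392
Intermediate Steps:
P(Z) = 8
d = 16 (d = -1*(-2)*8 = 2*8 = 16)
d*q = 16*51212 = 819392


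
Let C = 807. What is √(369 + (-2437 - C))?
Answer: 5*I*√115 ≈ 53.619*I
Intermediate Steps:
√(369 + (-2437 - C)) = √(369 + (-2437 - 1*807)) = √(369 + (-2437 - 807)) = √(369 - 3244) = √(-2875) = 5*I*√115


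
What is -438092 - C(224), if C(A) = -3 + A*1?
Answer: -438313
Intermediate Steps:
C(A) = -3 + A
-438092 - C(224) = -438092 - (-3 + 224) = -438092 - 1*221 = -438092 - 221 = -438313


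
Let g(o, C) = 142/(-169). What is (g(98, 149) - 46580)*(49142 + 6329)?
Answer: -33590515254/13 ≈ -2.5839e+9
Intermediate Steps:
g(o, C) = -142/169 (g(o, C) = 142*(-1/169) = -142/169)
(g(98, 149) - 46580)*(49142 + 6329) = (-142/169 - 46580)*(49142 + 6329) = -7872162/169*55471 = -33590515254/13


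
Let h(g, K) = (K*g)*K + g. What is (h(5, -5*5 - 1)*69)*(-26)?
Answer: -6072690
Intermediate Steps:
h(g, K) = g + g*K² (h(g, K) = g*K² + g = g + g*K²)
(h(5, -5*5 - 1)*69)*(-26) = ((5*(1 + (-5*5 - 1)²))*69)*(-26) = ((5*(1 + (-25 - 1)²))*69)*(-26) = ((5*(1 + (-26)²))*69)*(-26) = ((5*(1 + 676))*69)*(-26) = ((5*677)*69)*(-26) = (3385*69)*(-26) = 233565*(-26) = -6072690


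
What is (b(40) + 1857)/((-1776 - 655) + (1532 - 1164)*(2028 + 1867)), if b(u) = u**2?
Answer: 3457/1430929 ≈ 0.0024159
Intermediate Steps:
(b(40) + 1857)/((-1776 - 655) + (1532 - 1164)*(2028 + 1867)) = (40**2 + 1857)/((-1776 - 655) + (1532 - 1164)*(2028 + 1867)) = (1600 + 1857)/(-2431 + 368*3895) = 3457/(-2431 + 1433360) = 3457/1430929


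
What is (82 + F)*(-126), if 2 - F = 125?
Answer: 5166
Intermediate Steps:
F = -123 (F = 2 - 1*125 = 2 - 125 = -123)
(82 + F)*(-126) = (82 - 123)*(-126) = -41*(-126) = 5166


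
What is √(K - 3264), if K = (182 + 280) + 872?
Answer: I*√1930 ≈ 43.932*I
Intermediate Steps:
K = 1334 (K = 462 + 872 = 1334)
√(K - 3264) = √(1334 - 3264) = √(-1930) = I*√1930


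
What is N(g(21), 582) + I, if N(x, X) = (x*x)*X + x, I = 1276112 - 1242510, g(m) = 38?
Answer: 874048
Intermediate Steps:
I = 33602
N(x, X) = x + X*x**2 (N(x, X) = x**2*X + x = X*x**2 + x = x + X*x**2)
N(g(21), 582) + I = 38*(1 + 582*38) + 33602 = 38*(1 + 22116) + 33602 = 38*22117 + 33602 = 840446 + 33602 = 874048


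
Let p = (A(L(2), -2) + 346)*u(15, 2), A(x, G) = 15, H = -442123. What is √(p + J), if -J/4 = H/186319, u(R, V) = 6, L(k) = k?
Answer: √75521694963274/186319 ≈ 46.642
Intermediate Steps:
J = 1768492/186319 (J = -(-1768492)/186319 = -4*(-442123/186319) = 1768492/186319 ≈ 9.4917)
p = 2166 (p = (15 + 346)*6 = 361*6 = 2166)
√(p + J) = √(2166 + 1768492/186319) = √(405335446/186319) = √75521694963274/186319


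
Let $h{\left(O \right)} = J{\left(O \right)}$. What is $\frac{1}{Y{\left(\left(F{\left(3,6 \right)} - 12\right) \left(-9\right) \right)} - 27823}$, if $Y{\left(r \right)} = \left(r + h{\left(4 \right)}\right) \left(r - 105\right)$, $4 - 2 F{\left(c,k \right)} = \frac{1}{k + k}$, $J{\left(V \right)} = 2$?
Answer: $- \frac{64}{1867135} \approx -3.4277 \cdot 10^{-5}$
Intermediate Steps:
$h{\left(O \right)} = 2$
$F{\left(c,k \right)} = 2 - \frac{1}{4 k}$ ($F{\left(c,k \right)} = 2 - \frac{1}{2 \left(k + k\right)} = 2 - \frac{1}{2 \cdot 2 k} = 2 - \frac{\frac{1}{2} \frac{1}{k}}{2} = 2 - \frac{1}{4 k}$)
$Y{\left(r \right)} = \left(-105 + r\right) \left(2 + r\right)$ ($Y{\left(r \right)} = \left(r + 2\right) \left(r - 105\right) = \left(2 + r\right) \left(-105 + r\right) = \left(-105 + r\right) \left(2 + r\right)$)
$\frac{1}{Y{\left(\left(F{\left(3,6 \right)} - 12\right) \left(-9\right) \right)} - 27823} = \frac{1}{\left(-210 + \left(\left(\left(2 - \frac{1}{4 \cdot 6}\right) - 12\right) \left(-9\right)\right)^{2} - 103 \left(\left(2 - \frac{1}{4 \cdot 6}\right) - 12\right) \left(-9\right)\right) - 27823} = \frac{1}{\left(-210 + \left(\left(\left(2 - \frac{1}{24}\right) - 12\right) \left(-9\right)\right)^{2} - 103 \left(\left(2 - \frac{1}{24}\right) - 12\right) \left(-9\right)\right) - 27823} = \frac{1}{\left(-210 + \left(\left(\frac{47}{24} - 12\right) \left(-9\right)\right)^{2} - 103 \left(\frac{47}{24} - 12\right) \left(-9\right)\right) - 27823} = \frac{1}{\left(-210 + \left(\left(- \frac{241}{24}\right) \left(-9\right)\right)^{2} - 103 \left(\left(- \frac{241}{24}\right) \left(-9\right)\right)\right) - 27823} = \frac{1}{\left(-210 + \left(\frac{723}{8}\right)^{2} - \frac{74469}{8}\right) - 27823} = \frac{1}{\left(-210 + \frac{522729}{64} - \frac{74469}{8}\right) - 27823} = \frac{1}{- \frac{86463}{64} - 27823} = \frac{1}{- \frac{1867135}{64}} = - \frac{64}{1867135}$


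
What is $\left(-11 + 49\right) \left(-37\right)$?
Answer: $-1406$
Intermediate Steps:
$\left(-11 + 49\right) \left(-37\right) = 38 \left(-37\right) = -1406$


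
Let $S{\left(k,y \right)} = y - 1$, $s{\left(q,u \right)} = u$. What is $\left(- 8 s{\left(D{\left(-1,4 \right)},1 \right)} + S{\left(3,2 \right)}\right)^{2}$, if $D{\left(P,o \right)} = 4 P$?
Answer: $49$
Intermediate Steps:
$S{\left(k,y \right)} = -1 + y$ ($S{\left(k,y \right)} = y - 1 = -1 + y$)
$\left(- 8 s{\left(D{\left(-1,4 \right)},1 \right)} + S{\left(3,2 \right)}\right)^{2} = \left(\left(-8\right) 1 + \left(-1 + 2\right)\right)^{2} = \left(-8 + 1\right)^{2} = \left(-7\right)^{2} = 49$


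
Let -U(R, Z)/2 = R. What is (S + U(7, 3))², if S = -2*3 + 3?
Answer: 289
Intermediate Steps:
U(R, Z) = -2*R
S = -3 (S = -6 + 3 = -3)
(S + U(7, 3))² = (-3 - 2*7)² = (-3 - 14)² = (-17)² = 289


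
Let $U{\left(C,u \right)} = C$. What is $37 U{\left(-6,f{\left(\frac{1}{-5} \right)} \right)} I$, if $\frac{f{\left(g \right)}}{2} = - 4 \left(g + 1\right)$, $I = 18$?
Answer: $-3996$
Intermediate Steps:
$f{\left(g \right)} = -8 - 8 g$ ($f{\left(g \right)} = 2 \left(- 4 \left(g + 1\right)\right) = 2 \left(- 4 \left(1 + g\right)\right) = 2 \left(-4 - 4 g\right) = -8 - 8 g$)
$37 U{\left(-6,f{\left(\frac{1}{-5} \right)} \right)} I = 37 \left(-6\right) 18 = \left(-222\right) 18 = -3996$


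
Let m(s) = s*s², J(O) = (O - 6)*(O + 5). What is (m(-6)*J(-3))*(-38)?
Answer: -147744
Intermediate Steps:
J(O) = (-6 + O)*(5 + O)
m(s) = s³
(m(-6)*J(-3))*(-38) = ((-6)³*(-30 + (-3)² - 1*(-3)))*(-38) = -216*(-30 + 9 + 3)*(-38) = -216*(-18)*(-38) = 3888*(-38) = -147744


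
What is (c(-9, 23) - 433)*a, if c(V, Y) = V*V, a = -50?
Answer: 17600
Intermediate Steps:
c(V, Y) = V²
(c(-9, 23) - 433)*a = ((-9)² - 433)*(-50) = (81 - 433)*(-50) = -352*(-50) = 17600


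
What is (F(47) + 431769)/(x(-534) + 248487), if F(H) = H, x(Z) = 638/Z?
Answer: 57647436/33172855 ≈ 1.7378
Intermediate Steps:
(F(47) + 431769)/(x(-534) + 248487) = (47 + 431769)/(638/(-534) + 248487) = 431816/(638*(-1/534) + 248487) = 431816/(-319/267 + 248487) = 431816/(66345710/267) = 431816*(267/66345710) = 57647436/33172855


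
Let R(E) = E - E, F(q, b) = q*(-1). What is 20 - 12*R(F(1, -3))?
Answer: 20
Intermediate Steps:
F(q, b) = -q
R(E) = 0
20 - 12*R(F(1, -3)) = 20 - 12*0 = 20 + 0 = 20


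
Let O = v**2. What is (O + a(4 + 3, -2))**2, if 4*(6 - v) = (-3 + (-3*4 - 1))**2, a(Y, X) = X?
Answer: 11303044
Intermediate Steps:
v = -58 (v = 6 - (-3 + (-3*4 - 1))**2/4 = 6 - (-3 + (-12 - 1))**2/4 = 6 - (-3 - 13)**2/4 = 6 - 1/4*(-16)**2 = 6 - 1/4*256 = 6 - 64 = -58)
O = 3364 (O = (-58)**2 = 3364)
(O + a(4 + 3, -2))**2 = (3364 - 2)**2 = 3362**2 = 11303044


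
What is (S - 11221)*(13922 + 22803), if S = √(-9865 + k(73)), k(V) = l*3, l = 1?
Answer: -412091225 + 36725*I*√9862 ≈ -4.1209e+8 + 3.6471e+6*I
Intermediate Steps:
k(V) = 3 (k(V) = 1*3 = 3)
S = I*√9862 (S = √(-9865 + 3) = √(-9862) = I*√9862 ≈ 99.308*I)
(S - 11221)*(13922 + 22803) = (I*√9862 - 11221)*(13922 + 22803) = (-11221 + I*√9862)*36725 = -412091225 + 36725*I*√9862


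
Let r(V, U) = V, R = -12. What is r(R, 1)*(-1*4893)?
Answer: 58716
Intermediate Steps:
r(R, 1)*(-1*4893) = -(-12)*4893 = -12*(-4893) = 58716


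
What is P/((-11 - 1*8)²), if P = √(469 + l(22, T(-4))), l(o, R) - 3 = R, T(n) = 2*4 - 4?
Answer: 2*√119/361 ≈ 0.060436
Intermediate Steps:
T(n) = 4 (T(n) = 8 - 4 = 4)
l(o, R) = 3 + R
P = 2*√119 (P = √(469 + (3 + 4)) = √(469 + 7) = √476 = 2*√119 ≈ 21.817)
P/((-11 - 1*8)²) = (2*√119)/((-11 - 1*8)²) = (2*√119)/((-11 - 8)²) = (2*√119)/((-19)²) = (2*√119)/361 = (2*√119)*(1/361) = 2*√119/361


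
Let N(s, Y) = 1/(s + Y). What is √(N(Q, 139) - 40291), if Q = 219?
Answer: I*√5163855366/358 ≈ 200.73*I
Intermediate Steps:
N(s, Y) = 1/(Y + s)
√(N(Q, 139) - 40291) = √(1/(139 + 219) - 40291) = √(1/358 - 40291) = √(-14424177/358) = I*√5163855366/358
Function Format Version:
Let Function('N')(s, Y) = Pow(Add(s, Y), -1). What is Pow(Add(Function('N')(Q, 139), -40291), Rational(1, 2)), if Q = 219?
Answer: Mul(Rational(1, 358), I, Pow(5163855366, Rational(1, 2))) ≈ Mul(200.73, I)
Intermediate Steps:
Function('N')(s, Y) = Pow(Add(Y, s), -1)
Pow(Add(Function('N')(Q, 139), -40291), Rational(1, 2)) = Pow(Add(Pow(Add(139, 219), -1), -40291), Rational(1, 2)) = Pow(Add(Pow(358, -1), -40291), Rational(1, 2)) = Pow(Add(Rational(1, 358), -40291), Rational(1, 2)) = Pow(Rational(-14424177, 358), Rational(1, 2)) = Mul(Rational(1, 358), I, Pow(5163855366, Rational(1, 2)))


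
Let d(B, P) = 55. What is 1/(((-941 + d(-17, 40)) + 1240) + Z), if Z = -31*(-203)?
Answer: 1/6647 ≈ 0.00015044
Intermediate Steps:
Z = 6293
1/(((-941 + d(-17, 40)) + 1240) + Z) = 1/(((-941 + 55) + 1240) + 6293) = 1/((-886 + 1240) + 6293) = 1/(354 + 6293) = 1/6647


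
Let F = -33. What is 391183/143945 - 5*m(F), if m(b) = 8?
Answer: -5366617/143945 ≈ -37.282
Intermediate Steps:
391183/143945 - 5*m(F) = 391183/143945 - 5*8 = 391183*(1/143945) - 40 = 391183/143945 - 40 = -5366617/143945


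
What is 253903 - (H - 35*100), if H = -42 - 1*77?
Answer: 257522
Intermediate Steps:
H = -119 (H = -42 - 77 = -119)
253903 - (H - 35*100) = 253903 - (-119 - 35*100) = 253903 - (-119 - 3500) = 253903 - 1*(-3619) = 253903 + 3619 = 257522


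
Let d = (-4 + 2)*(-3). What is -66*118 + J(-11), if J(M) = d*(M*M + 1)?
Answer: -7056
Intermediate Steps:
d = 6 (d = -2*(-3) = 6)
J(M) = 6 + 6*M² (J(M) = 6*(M*M + 1) = 6*(M² + 1) = 6*(1 + M²) = 6 + 6*M²)
-66*118 + J(-11) = -66*118 + (6 + 6*(-11)²) = -7788 + (6 + 6*121) = -7788 + (6 + 726) = -7788 + 732 = -7056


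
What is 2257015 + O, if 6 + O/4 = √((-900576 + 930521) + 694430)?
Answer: 2256991 + 100*√1159 ≈ 2.2604e+6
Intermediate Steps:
O = -24 + 100*√1159 (O = -24 + 4*√((-900576 + 930521) + 694430) = -24 + 4*√(29945 + 694430) = -24 + 4*√724375 = -24 + 4*(25*√1159) = -24 + 100*√1159 ≈ 3380.4)
2257015 + O = 2257015 + (-24 + 100*√1159) = 2256991 + 100*√1159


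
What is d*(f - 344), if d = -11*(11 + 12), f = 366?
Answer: -5566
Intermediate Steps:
d = -253 (d = -11*23 = -253)
d*(f - 344) = -253*(366 - 344) = -253*22 = -5566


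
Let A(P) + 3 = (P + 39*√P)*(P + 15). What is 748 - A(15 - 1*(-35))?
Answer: -2499 - 12675*√2 ≈ -20424.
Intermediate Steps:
A(P) = -3 + (15 + P)*(P + 39*√P) (A(P) = -3 + (P + 39*√P)*(P + 15) = -3 + (P + 39*√P)*(15 + P) = -3 + (15 + P)*(P + 39*√P))
748 - A(15 - 1*(-35)) = 748 - (-3 + (15 - 1*(-35))² + 15*(15 - 1*(-35)) + 39*(15 - 1*(-35))^(3/2) + 585*√(15 - 1*(-35))) = 748 - (-3 + (15 + 35)² + 15*(15 + 35) + 39*(15 + 35)^(3/2) + 585*√(15 + 35)) = 748 - (-3 + 50² + 15*50 + 39*50^(3/2) + 585*√50) = 748 - (-3 + 2500 + 750 + 39*(250*√2) + 585*(5*√2)) = 748 - (-3 + 2500 + 750 + 9750*√2 + 2925*√2) = 748 - (3247 + 12675*√2) = 748 + (-3247 - 12675*√2) = -2499 - 12675*√2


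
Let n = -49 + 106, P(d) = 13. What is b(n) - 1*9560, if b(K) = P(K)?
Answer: -9547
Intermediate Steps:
n = 57
b(K) = 13
b(n) - 1*9560 = 13 - 1*9560 = 13 - 9560 = -9547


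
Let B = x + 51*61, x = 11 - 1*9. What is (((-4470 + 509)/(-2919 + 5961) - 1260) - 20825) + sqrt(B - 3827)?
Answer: -67186531/3042 + I*sqrt(714) ≈ -22086.0 + 26.721*I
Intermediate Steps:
x = 2 (x = 11 - 9 = 2)
B = 3113 (B = 2 + 51*61 = 2 + 3111 = 3113)
(((-4470 + 509)/(-2919 + 5961) - 1260) - 20825) + sqrt(B - 3827) = (((-4470 + 509)/(-2919 + 5961) - 1260) - 20825) + sqrt(3113 - 3827) = ((-3961/3042 - 1260) - 20825) + sqrt(-714) = ((-3961*1/3042 - 1260) - 20825) + I*sqrt(714) = ((-3961/3042 - 1260) - 20825) + I*sqrt(714) = (-3836881/3042 - 20825) + I*sqrt(714) = -67186531/3042 + I*sqrt(714)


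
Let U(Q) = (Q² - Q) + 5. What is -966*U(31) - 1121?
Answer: -904331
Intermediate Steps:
U(Q) = 5 + Q² - Q
-966*U(31) - 1121 = -966*(5 + 31² - 1*31) - 1121 = -966*(5 + 961 - 31) - 1121 = -966*935 - 1121 = -903210 - 1121 = -904331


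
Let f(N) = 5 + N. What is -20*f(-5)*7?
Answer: 0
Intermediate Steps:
-20*f(-5)*7 = -20*(5 - 5)*7 = -20*0*7 = 0*7 = 0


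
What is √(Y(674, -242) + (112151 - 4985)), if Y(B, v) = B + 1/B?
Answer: √48989124514/674 ≈ 328.39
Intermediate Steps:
√(Y(674, -242) + (112151 - 4985)) = √((674 + 1/674) + (112151 - 4985)) = √((674 + 1/674) + 107166) = √(454277/674 + 107166) = √(72684161/674) = √48989124514/674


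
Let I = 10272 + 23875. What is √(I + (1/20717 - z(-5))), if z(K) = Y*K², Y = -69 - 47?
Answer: 10*√159003534359/20717 ≈ 192.48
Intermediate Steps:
Y = -116
z(K) = -116*K²
I = 34147
√(I + (1/20717 - z(-5))) = √(34147 + (1/20717 - (-116)*(-5)²)) = √(34147 + (1/20717 - (-116)*25)) = √(34147 + (1/20717 - 1*(-2900))) = √(34147 + (1/20717 + 2900)) = √(34147 + 60079301/20717) = √(767502700/20717) = 10*√159003534359/20717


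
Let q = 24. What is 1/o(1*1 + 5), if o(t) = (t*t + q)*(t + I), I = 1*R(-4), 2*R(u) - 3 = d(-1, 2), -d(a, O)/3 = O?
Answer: 1/270 ≈ 0.0037037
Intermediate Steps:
d(a, O) = -3*O
R(u) = -3/2 (R(u) = 3/2 + (-3*2)/2 = 3/2 + (½)*(-6) = 3/2 - 3 = -3/2)
I = -3/2 (I = 1*(-3/2) = -3/2 ≈ -1.5000)
o(t) = (24 + t²)*(-3/2 + t) (o(t) = (t*t + 24)*(t - 3/2) = (t² + 24)*(-3/2 + t) = (24 + t²)*(-3/2 + t))
1/o(1*1 + 5) = 1/(-36 + (1*1 + 5)³ + 24*(1*1 + 5) - 3*(1*1 + 5)²/2) = 1/(-36 + (1 + 5)³ + 24*(1 + 5) - 3*(1 + 5)²/2) = 1/(-36 + 6³ + 24*6 - 3/2*6²) = 1/(-36 + 216 + 144 - 3/2*36) = 1/(-36 + 216 + 144 - 54) = 1/270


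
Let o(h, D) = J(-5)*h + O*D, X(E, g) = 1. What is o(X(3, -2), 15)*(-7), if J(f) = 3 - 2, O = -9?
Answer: 938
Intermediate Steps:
J(f) = 1
o(h, D) = h - 9*D (o(h, D) = 1*h - 9*D = h - 9*D)
o(X(3, -2), 15)*(-7) = (1 - 9*15)*(-7) = (1 - 135)*(-7) = -134*(-7) = 938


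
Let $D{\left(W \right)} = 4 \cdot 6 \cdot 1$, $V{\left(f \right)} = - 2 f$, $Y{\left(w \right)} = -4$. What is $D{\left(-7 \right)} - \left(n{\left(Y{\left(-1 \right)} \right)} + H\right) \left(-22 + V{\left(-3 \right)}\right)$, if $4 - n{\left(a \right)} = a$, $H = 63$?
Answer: $1160$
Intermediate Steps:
$n{\left(a \right)} = 4 - a$
$D{\left(W \right)} = 24$ ($D{\left(W \right)} = 24 \cdot 1 = 24$)
$D{\left(-7 \right)} - \left(n{\left(Y{\left(-1 \right)} \right)} + H\right) \left(-22 + V{\left(-3 \right)}\right) = 24 - \left(\left(4 - -4\right) + 63\right) \left(-22 - -6\right) = 24 - \left(\left(4 + 4\right) + 63\right) \left(-22 + 6\right) = 24 - \left(8 + 63\right) \left(-16\right) = 24 - 71 \left(-16\right) = 24 - -1136 = 24 + 1136 = 1160$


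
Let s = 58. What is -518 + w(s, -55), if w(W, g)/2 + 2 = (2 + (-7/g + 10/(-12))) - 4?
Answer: -87023/165 ≈ -527.41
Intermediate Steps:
w(W, g) = -29/3 - 14/g (w(W, g) = -4 + 2*((2 + (-7/g + 10/(-12))) - 4) = -4 + 2*((2 + (-7/g + 10*(-1/12))) - 4) = -4 + 2*((2 + (-7/g - ⅚)) - 4) = -4 + 2*((2 + (-⅚ - 7/g)) - 4) = -4 + 2*((7/6 - 7/g) - 4) = -4 + 2*(-17/6 - 7/g) = -4 + (-17/3 - 14/g) = -29/3 - 14/g)
-518 + w(s, -55) = -518 + (-29/3 - 14/(-55)) = -518 + (-29/3 - 14*(-1/55)) = -518 + (-29/3 + 14/55) = -518 - 1553/165 = -87023/165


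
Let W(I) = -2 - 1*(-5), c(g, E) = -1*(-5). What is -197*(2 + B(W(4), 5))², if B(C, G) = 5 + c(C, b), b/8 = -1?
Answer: -28368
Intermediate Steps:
b = -8 (b = 8*(-1) = -8)
c(g, E) = 5
W(I) = 3 (W(I) = -2 + 5 = 3)
B(C, G) = 10 (B(C, G) = 5 + 5 = 10)
-197*(2 + B(W(4), 5))² = -197*(2 + 10)² = -197*12² = -197*144 = -28368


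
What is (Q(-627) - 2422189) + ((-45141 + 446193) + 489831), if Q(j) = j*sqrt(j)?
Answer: -1531306 - 627*I*sqrt(627) ≈ -1.5313e+6 - 15700.0*I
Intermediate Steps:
Q(j) = j**(3/2)
(Q(-627) - 2422189) + ((-45141 + 446193) + 489831) = ((-627)**(3/2) - 2422189) + ((-45141 + 446193) + 489831) = (-627*I*sqrt(627) - 2422189) + (401052 + 489831) = (-2422189 - 627*I*sqrt(627)) + 890883 = -1531306 - 627*I*sqrt(627)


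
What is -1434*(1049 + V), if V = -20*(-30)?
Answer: -2364666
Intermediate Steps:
V = 600
-1434*(1049 + V) = -1434*(1049 + 600) = -1434*1649 = -2364666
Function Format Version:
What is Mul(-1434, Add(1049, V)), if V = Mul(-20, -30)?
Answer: -2364666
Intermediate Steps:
V = 600
Mul(-1434, Add(1049, V)) = Mul(-1434, Add(1049, 600)) = Mul(-1434, 1649) = -2364666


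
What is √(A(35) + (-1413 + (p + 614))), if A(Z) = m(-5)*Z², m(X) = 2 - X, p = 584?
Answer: 2*√2090 ≈ 91.433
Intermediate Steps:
A(Z) = 7*Z² (A(Z) = (2 - 1*(-5))*Z² = (2 + 5)*Z² = 7*Z²)
√(A(35) + (-1413 + (p + 614))) = √(7*35² + (-1413 + (584 + 614))) = √(7*1225 + (-1413 + 1198)) = √(8575 - 215) = √8360 = 2*√2090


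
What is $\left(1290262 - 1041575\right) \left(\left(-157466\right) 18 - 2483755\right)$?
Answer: $-1322553028241$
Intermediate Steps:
$\left(1290262 - 1041575\right) \left(\left(-157466\right) 18 - 2483755\right) = 248687 \left(-2834388 - 2483755\right) = 248687 \left(-5318143\right) = -1322553028241$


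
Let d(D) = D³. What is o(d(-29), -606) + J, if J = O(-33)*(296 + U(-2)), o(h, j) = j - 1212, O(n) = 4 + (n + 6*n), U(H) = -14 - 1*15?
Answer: -62427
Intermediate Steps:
U(H) = -29 (U(H) = -14 - 15 = -29)
O(n) = 4 + 7*n
o(h, j) = -1212 + j
J = -60609 (J = (4 + 7*(-33))*(296 - 29) = (4 - 231)*267 = -227*267 = -60609)
o(d(-29), -606) + J = (-1212 - 606) - 60609 = -1818 - 60609 = -62427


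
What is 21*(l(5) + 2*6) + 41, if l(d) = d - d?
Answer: 293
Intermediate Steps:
l(d) = 0
21*(l(5) + 2*6) + 41 = 21*(0 + 2*6) + 41 = 21*(0 + 12) + 41 = 21*12 + 41 = 252 + 41 = 293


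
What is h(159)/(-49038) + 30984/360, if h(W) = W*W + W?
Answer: 10487743/122595 ≈ 85.548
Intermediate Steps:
h(W) = W + W² (h(W) = W² + W = W + W²)
h(159)/(-49038) + 30984/360 = (159*(1 + 159))/(-49038) + 30984/360 = (159*160)*(-1/49038) + 30984*(1/360) = 25440*(-1/49038) + 1291/15 = -4240/8173 + 1291/15 = 10487743/122595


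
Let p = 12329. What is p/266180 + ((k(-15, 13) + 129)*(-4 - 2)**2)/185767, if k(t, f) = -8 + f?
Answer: 3574373663/49447460060 ≈ 0.072286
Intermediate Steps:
p/266180 + ((k(-15, 13) + 129)*(-4 - 2)**2)/185767 = 12329/266180 + (((-8 + 13) + 129)*(-4 - 2)**2)/185767 = 12329*(1/266180) + ((5 + 129)*(-6)**2)*(1/185767) = 12329/266180 + (134*36)*(1/185767) = 12329/266180 + 4824*(1/185767) = 12329/266180 + 4824/185767 = 3574373663/49447460060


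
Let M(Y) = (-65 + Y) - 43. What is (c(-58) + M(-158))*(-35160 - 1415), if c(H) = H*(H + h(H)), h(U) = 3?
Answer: -106945300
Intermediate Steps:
M(Y) = -108 + Y
c(H) = H*(3 + H) (c(H) = H*(H + 3) = H*(3 + H))
(c(-58) + M(-158))*(-35160 - 1415) = (-58*(3 - 58) + (-108 - 158))*(-35160 - 1415) = (-58*(-55) - 266)*(-36575) = (3190 - 266)*(-36575) = 2924*(-36575) = -106945300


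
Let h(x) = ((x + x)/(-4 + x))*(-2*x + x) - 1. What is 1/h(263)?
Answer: -259/138597 ≈ -0.0018687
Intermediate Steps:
h(x) = -1 - 2*x**2/(-4 + x) (h(x) = ((2*x)/(-4 + x))*(-x) - 1 = (2*x/(-4 + x))*(-x) - 1 = -2*x**2/(-4 + x) - 1 = -1 - 2*x**2/(-4 + x))
1/h(263) = 1/((4 - 1*263 - 2*263**2)/(-4 + 263)) = 1/((4 - 263 - 2*69169)/259) = 1/((4 - 263 - 138338)/259) = 1/((1/259)*(-138597)) = 1/(-138597/259) = -259/138597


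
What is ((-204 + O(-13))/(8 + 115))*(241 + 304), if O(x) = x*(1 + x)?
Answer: -8720/41 ≈ -212.68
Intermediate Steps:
((-204 + O(-13))/(8 + 115))*(241 + 304) = ((-204 - 13*(1 - 13))/(8 + 115))*(241 + 304) = ((-204 - 13*(-12))/123)*545 = ((-204 + 156)*(1/123))*545 = -48*1/123*545 = -16/41*545 = -8720/41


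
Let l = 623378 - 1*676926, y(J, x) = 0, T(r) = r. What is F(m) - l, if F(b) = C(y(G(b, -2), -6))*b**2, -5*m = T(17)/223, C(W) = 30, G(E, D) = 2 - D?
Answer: 13314444194/248645 ≈ 53548.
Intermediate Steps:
m = -17/1115 (m = -17/(5*223) = -1/5*17/223 = -17/1115 ≈ -0.015247)
l = -53548 (l = 623378 - 676926 = -53548)
F(b) = 30*b**2
F(m) - l = 30*(-17/1115)**2 - 1*(-53548) = 30*(289/1243225) + 53548 = 1734/248645 + 53548 = 13314444194/248645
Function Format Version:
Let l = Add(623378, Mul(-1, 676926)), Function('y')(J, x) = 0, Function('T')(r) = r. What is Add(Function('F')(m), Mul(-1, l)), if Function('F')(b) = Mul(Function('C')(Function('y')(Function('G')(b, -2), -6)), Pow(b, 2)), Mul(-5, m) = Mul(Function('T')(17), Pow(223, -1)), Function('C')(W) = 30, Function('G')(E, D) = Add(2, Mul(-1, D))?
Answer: Rational(13314444194, 248645) ≈ 53548.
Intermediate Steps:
m = Rational(-17, 1115) (m = Mul(Rational(-1, 5), Mul(17, Pow(223, -1))) = Mul(Rational(-1, 5), Mul(17, Rational(1, 223))) = Mul(Rational(-1, 5), Rational(17, 223)) = Rational(-17, 1115) ≈ -0.015247)
l = -53548 (l = Add(623378, -676926) = -53548)
Function('F')(b) = Mul(30, Pow(b, 2))
Add(Function('F')(m), Mul(-1, l)) = Add(Mul(30, Pow(Rational(-17, 1115), 2)), Mul(-1, -53548)) = Add(Mul(30, Rational(289, 1243225)), 53548) = Add(Rational(1734, 248645), 53548) = Rational(13314444194, 248645)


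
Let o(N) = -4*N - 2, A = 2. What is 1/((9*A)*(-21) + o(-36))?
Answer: -1/236 ≈ -0.0042373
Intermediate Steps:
o(N) = -2 - 4*N
1/((9*A)*(-21) + o(-36)) = 1/((9*2)*(-21) + (-2 - 4*(-36))) = 1/(18*(-21) + (-2 + 144)) = 1/(-378 + 142) = 1/(-236) = -1/236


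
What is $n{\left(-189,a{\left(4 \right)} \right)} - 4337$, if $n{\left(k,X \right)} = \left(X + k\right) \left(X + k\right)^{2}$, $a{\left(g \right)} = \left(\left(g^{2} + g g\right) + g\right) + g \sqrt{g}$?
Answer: $-3052962$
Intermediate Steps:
$a{\left(g \right)} = g + g^{\frac{3}{2}} + 2 g^{2}$ ($a{\left(g \right)} = \left(\left(g^{2} + g^{2}\right) + g\right) + g^{\frac{3}{2}} = \left(2 g^{2} + g\right) + g^{\frac{3}{2}} = \left(g + 2 g^{2}\right) + g^{\frac{3}{2}} = g + g^{\frac{3}{2}} + 2 g^{2}$)
$n{\left(k,X \right)} = \left(X + k\right)^{3}$
$n{\left(-189,a{\left(4 \right)} \right)} - 4337 = \left(\left(4 + 4^{\frac{3}{2}} + 2 \cdot 4^{2}\right) - 189\right)^{3} - 4337 = \left(\left(4 + 8 + 2 \cdot 16\right) - 189\right)^{3} - 4337 = \left(\left(4 + 8 + 32\right) - 189\right)^{3} - 4337 = \left(44 - 189\right)^{3} - 4337 = \left(-145\right)^{3} - 4337 = -3048625 - 4337 = -3052962$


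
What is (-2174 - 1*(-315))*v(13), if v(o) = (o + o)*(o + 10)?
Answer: -1111682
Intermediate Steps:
v(o) = 2*o*(10 + o) (v(o) = (2*o)*(10 + o) = 2*o*(10 + o))
(-2174 - 1*(-315))*v(13) = (-2174 - 1*(-315))*(2*13*(10 + 13)) = (-2174 + 315)*(2*13*23) = -1859*598 = -1111682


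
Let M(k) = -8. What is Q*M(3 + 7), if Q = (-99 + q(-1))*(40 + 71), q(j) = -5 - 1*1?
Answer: 93240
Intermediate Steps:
q(j) = -6 (q(j) = -5 - 1 = -6)
Q = -11655 (Q = (-99 - 6)*(40 + 71) = -105*111 = -11655)
Q*M(3 + 7) = -11655*(-8) = 93240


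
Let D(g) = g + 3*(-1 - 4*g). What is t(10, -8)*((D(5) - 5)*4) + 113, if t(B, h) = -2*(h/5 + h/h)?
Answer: -947/5 ≈ -189.40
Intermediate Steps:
t(B, h) = -2 - 2*h/5 (t(B, h) = -2*(h*(⅕) + 1) = -2*(h/5 + 1) = -2*(1 + h/5) = -2 - 2*h/5)
D(g) = -3 - 11*g (D(g) = g + (-3 - 12*g) = -3 - 11*g)
t(10, -8)*((D(5) - 5)*4) + 113 = (-2 - ⅖*(-8))*(((-3 - 11*5) - 5)*4) + 113 = (-2 + 16/5)*(((-3 - 55) - 5)*4) + 113 = 6*((-58 - 5)*4)/5 + 113 = 6*(-63*4)/5 + 113 = (6/5)*(-252) + 113 = -1512/5 + 113 = -947/5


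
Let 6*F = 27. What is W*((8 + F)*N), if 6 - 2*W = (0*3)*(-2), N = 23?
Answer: 1725/2 ≈ 862.50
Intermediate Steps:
F = 9/2 (F = (⅙)*27 = 9/2 ≈ 4.5000)
W = 3 (W = 3 - 0*3*(-2)/2 = 3 - 0*(-2) = 3 - ½*0 = 3 + 0 = 3)
W*((8 + F)*N) = 3*((8 + 9/2)*23) = 3*((25/2)*23) = 3*(575/2) = 1725/2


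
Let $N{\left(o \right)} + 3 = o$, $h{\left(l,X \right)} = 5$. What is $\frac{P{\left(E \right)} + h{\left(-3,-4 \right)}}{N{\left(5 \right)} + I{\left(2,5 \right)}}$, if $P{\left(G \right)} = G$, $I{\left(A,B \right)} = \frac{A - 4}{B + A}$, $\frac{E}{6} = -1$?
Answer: $- \frac{7}{12} \approx -0.58333$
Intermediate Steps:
$E = -6$ ($E = 6 \left(-1\right) = -6$)
$N{\left(o \right)} = -3 + o$
$I{\left(A,B \right)} = \frac{-4 + A}{A + B}$
$\frac{P{\left(E \right)} + h{\left(-3,-4 \right)}}{N{\left(5 \right)} + I{\left(2,5 \right)}} = \frac{-6 + 5}{\left(-3 + 5\right) + \frac{-4 + 2}{2 + 5}} = \frac{1}{2 + \frac{1}{7} \left(-2\right)} \left(-1\right) = \frac{1}{2 - \frac{2}{7}} \left(-1\right) = \frac{1}{\frac{12}{7}} \left(-1\right) = \frac{7}{12} \left(-1\right) = - \frac{7}{12}$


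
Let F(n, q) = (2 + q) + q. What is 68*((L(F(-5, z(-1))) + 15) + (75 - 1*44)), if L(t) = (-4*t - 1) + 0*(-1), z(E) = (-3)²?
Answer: -2380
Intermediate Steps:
z(E) = 9
F(n, q) = 2 + 2*q
L(t) = -1 - 4*t (L(t) = (-1 - 4*t) + 0 = -1 - 4*t)
68*((L(F(-5, z(-1))) + 15) + (75 - 1*44)) = 68*(((-1 - 4*(2 + 2*9)) + 15) + (75 - 1*44)) = 68*(((-1 - 4*(2 + 18)) + 15) + (75 - 44)) = 68*(((-1 - 4*20) + 15) + 31) = 68*(((-1 - 80) + 15) + 31) = 68*((-81 + 15) + 31) = 68*(-66 + 31) = 68*(-35) = -2380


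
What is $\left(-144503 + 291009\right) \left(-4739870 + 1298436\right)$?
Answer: $-504190729604$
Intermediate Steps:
$\left(-144503 + 291009\right) \left(-4739870 + 1298436\right) = 146506 \left(-3441434\right) = -504190729604$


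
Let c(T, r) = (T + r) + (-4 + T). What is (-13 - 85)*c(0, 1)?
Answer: 294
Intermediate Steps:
c(T, r) = -4 + r + 2*T
(-13 - 85)*c(0, 1) = (-13 - 85)*(-4 + 1 + 2*0) = -98*(-4 + 1 + 0) = -98*(-3) = 294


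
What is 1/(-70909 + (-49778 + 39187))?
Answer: -1/81500 ≈ -1.2270e-5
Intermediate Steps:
1/(-70909 + (-49778 + 39187)) = 1/(-70909 - 10591) = 1/(-81500) = -1/81500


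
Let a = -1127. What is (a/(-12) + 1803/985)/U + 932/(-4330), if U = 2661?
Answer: -2441381941/13619157660 ≈ -0.17926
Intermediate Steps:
(a/(-12) + 1803/985)/U + 932/(-4330) = (-1127/(-12) + 1803/985)/2661 + 932/(-4330) = (-1127*(-1/12) + 1803*(1/985))*(1/2661) + 932*(-1/4330) = (1127/12 + 1803/985)*(1/2661) - 466/2165 = (1131731/11820)*(1/2661) - 466/2165 = 1131731/31453020 - 466/2165 = -2441381941/13619157660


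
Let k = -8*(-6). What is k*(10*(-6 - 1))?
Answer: -3360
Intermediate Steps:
k = 48
k*(10*(-6 - 1)) = 48*(10*(-6 - 1)) = 48*(10*(-7)) = 48*(-70) = -3360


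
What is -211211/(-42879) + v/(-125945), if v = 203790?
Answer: 3572531597/1080079131 ≈ 3.3077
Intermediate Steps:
-211211/(-42879) + v/(-125945) = -211211/(-42879) + 203790/(-125945) = -211211*(-1/42879) + 203790*(-1/125945) = 211211/42879 - 40758/25189 = 3572531597/1080079131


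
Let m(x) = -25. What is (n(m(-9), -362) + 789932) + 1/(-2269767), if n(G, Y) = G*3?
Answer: 1792791353318/2269767 ≈ 7.8986e+5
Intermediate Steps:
n(G, Y) = 3*G
(n(m(-9), -362) + 789932) + 1/(-2269767) = (3*(-25) + 789932) + 1/(-2269767) = (-75 + 789932) - 1/2269767 = 789857 - 1/2269767 = 1792791353318/2269767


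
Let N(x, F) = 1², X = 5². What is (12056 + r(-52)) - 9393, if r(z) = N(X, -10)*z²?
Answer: 5367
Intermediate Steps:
X = 25
N(x, F) = 1
r(z) = z² (r(z) = 1*z² = z²)
(12056 + r(-52)) - 9393 = (12056 + (-52)²) - 9393 = (12056 + 2704) - 9393 = 14760 - 9393 = 5367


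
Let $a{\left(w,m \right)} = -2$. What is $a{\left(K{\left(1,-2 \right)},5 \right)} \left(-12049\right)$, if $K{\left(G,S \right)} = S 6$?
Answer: $24098$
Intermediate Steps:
$K{\left(G,S \right)} = 6 S$
$a{\left(K{\left(1,-2 \right)},5 \right)} \left(-12049\right) = \left(-2\right) \left(-12049\right) = 24098$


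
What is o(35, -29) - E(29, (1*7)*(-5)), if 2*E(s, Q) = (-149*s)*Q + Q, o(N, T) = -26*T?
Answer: -74846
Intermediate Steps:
E(s, Q) = Q/2 - 149*Q*s/2 (E(s, Q) = ((-149*s)*Q + Q)/2 = (-149*Q*s + Q)/2 = (Q - 149*Q*s)/2 = Q/2 - 149*Q*s/2)
o(35, -29) - E(29, (1*7)*(-5)) = -26*(-29) - (1*7)*(-5)*(1 - 149*29)/2 = 754 - 7*(-5)*(1 - 4321)/2 = 754 - (-35)*(-4320)/2 = 754 - 1*75600 = 754 - 75600 = -74846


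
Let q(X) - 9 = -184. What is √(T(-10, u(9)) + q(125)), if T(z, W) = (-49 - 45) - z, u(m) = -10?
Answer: I*√259 ≈ 16.093*I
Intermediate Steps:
q(X) = -175 (q(X) = 9 - 184 = -175)
T(z, W) = -94 - z
√(T(-10, u(9)) + q(125)) = √((-94 - 1*(-10)) - 175) = √((-94 + 10) - 175) = √(-84 - 175) = √(-259) = I*√259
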